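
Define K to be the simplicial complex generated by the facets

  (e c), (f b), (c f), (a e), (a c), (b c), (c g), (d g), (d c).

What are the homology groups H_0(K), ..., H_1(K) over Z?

Order the vertices as a < b < c < d < e < f < g. Listing each simplex with vertices in this order, K has dimension 1 with simplices:

  0-simplices (7): a, b, c, d, e, f, g
  1-simplices (9): ac, ae, bc, bf, cd, ce, cf, cg, dg

Hence C_0 ≅ Z^7, C_1 ≅ Z^9.

Boundary ∂_1: C_1 → C_0 is given by ∂[p,q] = [q] − [p].
The resulting 7×9 matrix has rank 6, and its Smith normal form has invariant factors (1,1,1,1,1,1).

Now H_k = ker ∂_k / im ∂_{k+1}, so:

  H_0: rank C_0 − rank ∂_1 = 7 − 6 = 1, and the invariant factors of ∂_1 are all 1, so H_0 = Z.
  H_1: rank ker ∂_1 − rank ∂_2 = (9 − 6) − 0 = 3, and there is no ∂_2, so H_1 = Z^3.

(K is a triangulation of a wedge of 3 circles.)

H_0 ≅ Z,  H_1 ≅ Z^3.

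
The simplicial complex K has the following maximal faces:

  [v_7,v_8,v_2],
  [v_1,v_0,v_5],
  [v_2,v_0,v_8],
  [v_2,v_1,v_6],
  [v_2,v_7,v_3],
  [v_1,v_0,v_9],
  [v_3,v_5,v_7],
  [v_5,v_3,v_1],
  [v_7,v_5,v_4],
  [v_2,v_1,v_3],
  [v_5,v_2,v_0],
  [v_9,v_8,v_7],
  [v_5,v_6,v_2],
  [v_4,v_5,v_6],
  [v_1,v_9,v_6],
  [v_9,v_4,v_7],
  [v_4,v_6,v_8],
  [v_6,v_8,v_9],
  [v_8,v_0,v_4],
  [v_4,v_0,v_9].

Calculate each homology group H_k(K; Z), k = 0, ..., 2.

We work with the vertex ordering v_0 < v_1 < v_2 < v_3 < v_4 < v_5 < v_6 < v_7 < v_8 < v_9. The simplices of K, each written with vertices in increasing order, are:

  0-simplices (10): [v_0], [v_1], [v_2], [v_3], [v_4], [v_5], [v_6], [v_7], [v_8], [v_9]
  1-simplices (30): (30 of them)
  2-simplices (20): (20 of them)

Hence C_0 ≅ Z^10, C_1 ≅ Z^30, C_2 ≅ Z^20.

Boundary ∂_1: C_1 → C_0 is given by ∂[p,q] = [q] − [p].
The 10×30 boundary matrix has rank 9 and Smith normal form diag(1,1,1,1,1,1,1,1,1).

The boundary map ∂_2: C_2 → C_1 sends each 2-simplex [p,q,r] to [q,r] − [p,r] + [p,q]. For instance
  ∂[v_2,v_7,v_8] = [v_7,v_8] − [v_2,v_8] + [v_2,v_7],
  ∂[v_0,v_1,v_5] = [v_1,v_5] − [v_0,v_5] + [v_0,v_1].
The 30×20 boundary matrix has rank 20 and Smith normal form diag(1,1,1,1,1,1,1,1,1,1,1,1,1,1,1,1,1,1,1,2).

Reading off H_k = ker ∂_k / im ∂_{k+1}:

  H_0: rank C_0 − rank ∂_1 = 10 − 9 = 1, and the invariant factors of ∂_1 are all 1, so H_0 ≅ Z.
  H_1: rank ker ∂_1 − rank ∂_2 = (30 − 9) − 20 = 1, and ∂_2 has invariant factor 2 > 1, so H_1 ≅ Z ⊕ Z_2.
  H_2: rank ker ∂_2 − rank ∂_3 = (20 − 20) − 0 = 0, and there is no ∂_3, so H_2 ≅ 0.

As a check, the Euler characteristic is 10 − 30 + 20 = 0, which agrees with 1 − 1 + 0 = 0.

H_0 ≅ Z,  H_1 ≅ Z ⊕ Z_2,  H_2 = 0.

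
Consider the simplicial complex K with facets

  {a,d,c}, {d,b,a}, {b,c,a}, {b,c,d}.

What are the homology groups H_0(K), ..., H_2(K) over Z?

Take the total order a < b < c < d on the vertex set. Then K (dimension 2) consists of the simplices:

  0-simplices (4): a, b, c, d
  1-simplices (6): ab, ac, ad, bc, bd, cd
  2-simplices (4): abc, abd, acd, bcd

Hence C_0 ≅ Z^4, C_1 ≅ Z^6, C_2 ≅ Z^4.

∂_1: C_1 → C_0 maps an edge to its endpoints' difference, ∂[p,q] = q − p.
The resulting 4×6 matrix has rank 3, and its Smith normal form has invariant factors (1,1,1).

∂_2: C_2 → C_1 acts by ∂[p,q,r] = [q,r] − [p,r] + [p,q]. For instance
  ∂acd = cd − ad + ac,
  ∂abd = bd − ad + ab.
The 6×4 boundary matrix has rank 3 and Smith normal form diag(1,1,1).

Computing H_k = (kernel of ∂_k) / (image of ∂_{k+1}):

  H_0: rank C_0 − rank ∂_1 = 4 − 3 = 1, and the invariant factors of ∂_1 are all 1, so H_0 ≅ Z.
  H_1: rank ker ∂_1 − rank ∂_2 = (6 − 3) − 3 = 0, and the invariant factors of ∂_2 are all 1, so H_1 ≅ 0.
  H_2: rank ker ∂_2 − rank ∂_3 = (4 − 3) − 0 = 1, and there is no ∂_3, so H_2 ≅ Z.

As a check, the Euler characteristic is 4 − 6 + 4 = 2, which agrees with 1 − 0 + 1 = 2.

H_0 ≅ Z,  H_1 = 0,  H_2 ≅ Z.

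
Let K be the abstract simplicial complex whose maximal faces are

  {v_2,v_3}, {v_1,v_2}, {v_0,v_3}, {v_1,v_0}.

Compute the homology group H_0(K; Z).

H_0 = Z.

Order the vertices as v_0 < v_1 < v_2 < v_3. Listing each simplex with vertices in this order, K has dimension 1 with simplices:

  0-simplices (4): [v_0], [v_1], [v_2], [v_3]
  1-simplices (4): [v_0,v_1], [v_0,v_3], [v_1,v_2], [v_2,v_3]

Hence C_0 ≅ Z^4, C_1 ≅ Z^4.

Boundary ∂_1: C_1 → C_0 sends each edge [p,q] (with p < q) to q − p. For instance
  ∂[v_1,v_2] = [v_2] − [v_1].
This gives a 4×4 integer matrix of rank 3; reducing to Smith normal form yields diagonal entries (1,1,1).

Computing H_k = (kernel of ∂_k) / (image of ∂_{k+1}):

  H_0: rank C_0 − rank ∂_1 = 4 − 3 = 1, and the invariant factors of ∂_1 are all 1, so H_0 ≅ Z.

(K is a triangulation of the circle S^1.)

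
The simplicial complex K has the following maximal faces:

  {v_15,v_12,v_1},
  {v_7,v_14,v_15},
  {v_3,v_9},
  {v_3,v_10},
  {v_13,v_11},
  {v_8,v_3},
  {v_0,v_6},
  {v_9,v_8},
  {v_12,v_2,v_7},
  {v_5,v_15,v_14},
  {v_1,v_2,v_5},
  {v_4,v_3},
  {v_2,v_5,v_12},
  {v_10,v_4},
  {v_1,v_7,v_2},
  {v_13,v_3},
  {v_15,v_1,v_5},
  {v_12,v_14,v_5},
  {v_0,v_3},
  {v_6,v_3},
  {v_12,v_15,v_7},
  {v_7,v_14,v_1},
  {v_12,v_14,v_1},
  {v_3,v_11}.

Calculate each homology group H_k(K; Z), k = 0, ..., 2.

H_0 = Z^2,  H_1 = Z^4 × Z/2,  H_2 = 0.

Order the vertices as v_0 < v_1 < v_2 < v_3 < v_4 < v_5 < v_6 < v_7 < v_8 < v_9 < v_10 < v_11 < v_12 < v_13 < v_14 < v_15. Listing each simplex with vertices in this order, K has dimension 2 with simplices:

  0-simplices (16): [v_0], [v_1], [v_2], [v_3], [v_4], [v_5], [v_6], [v_7], [v_8], [v_9], [v_10], [v_11], [v_12], [v_13], [v_14], [v_15]
  1-simplices (30): (30 of them)
  2-simplices (12): (12 of them)

so the chain groups are C_0 ≅ Z^16, C_1 ≅ Z^30, C_2 ≅ Z^12.

Boundary ∂_1: C_1 → C_0 is given by ∂[p,q] = [q] − [p]. For instance
  ∂[v_0,v_6] = [v_6] − [v_0].
The resulting 16×30 matrix has rank 14, and its Smith normal form has invariant factors (1,1,1,1,1,1,1,1,1,1,1,1,1,1).

The boundary map ∂_2: C_2 → C_1 maps a triangle to the signed sum of its edges. For instance
  ∂[v_1,v_7,v_14] = [v_7,v_14] − [v_1,v_14] + [v_1,v_7],
  ∂[v_7,v_12,v_15] = [v_12,v_15] − [v_7,v_15] + [v_7,v_12].
The resulting 30×12 matrix has rank 12, and its Smith normal form has invariant factors (1,1,1,1,1,1,1,1,1,1,1,2).

Now H_k = ker ∂_k / im ∂_{k+1}, so:

  H_0: rank C_0 − rank ∂_1 = 16 − 14 = 2, and the invariant factors of ∂_1 are all 1, so H_0 ≅ Z^2.
  H_1: rank ker ∂_1 − rank ∂_2 = (30 − 14) − 12 = 4, and ∂_2 has invariant factor 2 > 1, so H_1 ≅ Z^4 × Z/2.
  H_2: rank ker ∂_2 − rank ∂_3 = (12 − 12) − 0 = 0, and there is no ∂_3, so H_2 ≅ 0.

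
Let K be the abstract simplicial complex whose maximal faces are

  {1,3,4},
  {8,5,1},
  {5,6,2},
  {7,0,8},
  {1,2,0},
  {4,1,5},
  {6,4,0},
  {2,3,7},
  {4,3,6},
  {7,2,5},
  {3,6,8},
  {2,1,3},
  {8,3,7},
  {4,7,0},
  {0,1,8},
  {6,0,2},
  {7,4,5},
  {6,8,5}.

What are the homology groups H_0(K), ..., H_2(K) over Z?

Take the total order 0 < 1 < 2 < 3 < 4 < 5 < 6 < 7 < 8 on the vertex set. Then K (dimension 2) consists of the simplices:

  0-simplices (9): [0], [1], [2], [3], [4], [5], [6], [7], [8]
  1-simplices (27): (27 of them)
  2-simplices (18): [0,1,2], [0,1,8], [0,2,6], [0,4,6], [0,4,7], [0,7,8], [1,2,3], [1,3,4], [1,4,5], [1,5,8], [2,3,7], [2,5,6], [2,5,7], [3,4,6], [3,6,8], [3,7,8], [4,5,7], [5,6,8]

so the chain groups are C_0 ≅ Z^9, C_1 ≅ Z^27, C_2 ≅ Z^18.

The boundary map ∂_1: C_1 → C_0 is given by ∂[p,q] = [q] − [p].
The resulting 9×27 matrix has rank 8, and its Smith normal form has invariant factors (1,1,1,1,1,1,1,1).

∂_2: C_2 → C_1 acts by ∂[p,q,r] = [q,r] − [p,r] + [p,q]. For instance
  ∂[0,7,8] = [7,8] − [0,8] + [0,7],
  ∂[0,1,8] = [1,8] − [0,8] + [0,1].
As a 27×18 matrix over Z this has rank 17, with invariant factors (1,1,1,1,1,1,1,1,1,1,1,1,1,1,1,1,1).

Computing H_k = (kernel of ∂_k) / (image of ∂_{k+1}):

  H_0: rank C_0 − rank ∂_1 = 9 − 8 = 1, and the invariant factors of ∂_1 are all 1, so H_0 = Z.
  H_1: rank ker ∂_1 − rank ∂_2 = (27 − 8) − 17 = 2, and the invariant factors of ∂_2 are all 1, so H_1 = Z^2.
  H_2: rank ker ∂_2 − rank ∂_3 = (18 − 17) − 0 = 1, and there is no ∂_3, so H_2 = Z.

As a check, the Euler characteristic is 9 − 27 + 18 = 0, which agrees with 1 − 2 + 1 = 0.

H_0 ≅ Z,  H_1 ≅ Z^2,  H_2 ≅ Z.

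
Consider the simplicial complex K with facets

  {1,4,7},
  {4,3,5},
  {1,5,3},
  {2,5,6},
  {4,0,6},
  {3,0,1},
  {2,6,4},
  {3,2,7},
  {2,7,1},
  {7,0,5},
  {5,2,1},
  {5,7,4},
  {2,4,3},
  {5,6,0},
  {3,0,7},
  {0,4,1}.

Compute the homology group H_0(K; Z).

H_0 = Z.

K has 8 vertices, 24 edges, 16 triangles.
rank ∂_0 = 0, rank ∂_1 = 7 ⇒ b_0 = 8 − 0 − 7 = 1; all invariant factors of ∂_1 are 1 so no torsion. So H_0 = Z.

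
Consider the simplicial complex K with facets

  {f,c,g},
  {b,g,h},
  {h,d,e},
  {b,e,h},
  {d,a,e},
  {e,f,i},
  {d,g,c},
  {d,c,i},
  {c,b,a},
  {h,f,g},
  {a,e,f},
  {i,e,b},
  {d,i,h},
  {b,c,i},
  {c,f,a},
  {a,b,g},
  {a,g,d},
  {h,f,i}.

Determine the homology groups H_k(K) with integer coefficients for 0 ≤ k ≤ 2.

Order the vertices as a < b < c < d < e < f < g < h < i. Listing each simplex with vertices in this order, K has dimension 2 with simplices:

  0-simplices (9): a, b, c, d, e, f, g, h, i
  1-simplices (27): ab, ac, ad, ae, af, ag, bc, be, bg, bh, bi, cd, cf, cg, ci, de, dg, dh, di, ef, eh, ei, fg, fh, fi, gh, hi
  2-simplices (18): abc, abg, acf, ade, adg, aef, bci, beh, bei, bgh, cdg, cdi, cfg, deh, dhi, efi, fgh, fhi

so the chain groups are C_0 ≅ Z^9, C_1 ≅ Z^27, C_2 ≅ Z^18.

∂_1: C_1 → C_0 maps an edge to its endpoints' difference, ∂[p,q] = q − p.
The resulting 9×27 matrix has rank 8, and its Smith normal form has invariant factors (1,1,1,1,1,1,1,1).

The boundary map ∂_2: C_2 → C_1 maps a triangle to the signed sum of its edges. For instance
  ∂ade = de − ae + ad,
  ∂bei = ei − bi + be.
This gives a 27×18 integer matrix of rank 18; reducing to Smith normal form yields diagonal entries (1,1,1,1,1,1,1,1,1,1,1,1,1,1,1,1,1,2).

Computing H_k = (kernel of ∂_k) / (image of ∂_{k+1}):

  H_0: rank C_0 − rank ∂_1 = 9 − 8 = 1, and the invariant factors of ∂_1 are all 1, so H_0 = Z.
  H_1: rank ker ∂_1 − rank ∂_2 = (27 − 8) − 18 = 1, and ∂_2 has invariant factor 2 > 1, so H_1 = Z ⊕ Z/2.
  H_2: rank ker ∂_2 − rank ∂_3 = (18 − 18) − 0 = 0, and there is no ∂_3, so H_2 = 0.

H_0 = Z,  H_1 = Z ⊕ Z/2,  H_2 = 0.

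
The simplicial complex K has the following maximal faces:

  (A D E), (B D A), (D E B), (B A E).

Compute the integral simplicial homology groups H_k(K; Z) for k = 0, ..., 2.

H_0 ≅ Z,  H_1 = 0,  H_2 ≅ Z.

Order the vertices as A < B < D < E. Listing each simplex with vertices in this order, K has dimension 2 with simplices:

  0-simplices (4): A, B, D, E
  1-simplices (6): AB, AD, AE, BD, BE, DE
  2-simplices (4): ABD, ABE, ADE, BDE

giving chain groups C_0 ≅ Z^4, C_1 ≅ Z^6, C_2 ≅ Z^4.

The boundary map ∂_1: C_1 → C_0 is given by ∂[p,q] = [q] − [p].
This gives a 4×6 integer matrix of rank 3; reducing to Smith normal form yields diagonal entries (1,1,1).

∂_2: C_2 → C_1 acts by ∂[p,q,r] = [q,r] − [p,r] + [p,q]. For instance
  ∂ADE = DE − AE + AD,
  ∂ABD = BD − AD + AB.
This gives a 6×4 integer matrix of rank 3; reducing to Smith normal form yields diagonal entries (1,1,1).

From H_k ≅ ker(∂_k) / im(∂_{k+1}) we obtain:

  H_0: rank C_0 − rank ∂_1 = 4 − 3 = 1, and the invariant factors of ∂_1 are all 1, so H_0 = Z.
  H_1: rank ker ∂_1 − rank ∂_2 = (6 − 3) − 3 = 0, and the invariant factors of ∂_2 are all 1, so H_1 = 0.
  H_2: rank ker ∂_2 − rank ∂_3 = (4 − 3) − 0 = 1, and there is no ∂_3, so H_2 = Z.

As a check, the Euler characteristic is 4 − 6 + 4 = 2, which agrees with 1 − 0 + 1 = 2.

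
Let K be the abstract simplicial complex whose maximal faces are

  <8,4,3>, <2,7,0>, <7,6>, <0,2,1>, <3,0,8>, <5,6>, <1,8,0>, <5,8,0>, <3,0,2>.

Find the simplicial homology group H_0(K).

H_0 = Z.

K has 9 vertices, 16 edges, 7 triangles.
rank ∂_0 = 0, rank ∂_1 = 8 ⇒ b_0 = 9 − 0 − 8 = 1; all invariant factors of ∂_1 are 1 so no torsion. So H_0 ≅ Z.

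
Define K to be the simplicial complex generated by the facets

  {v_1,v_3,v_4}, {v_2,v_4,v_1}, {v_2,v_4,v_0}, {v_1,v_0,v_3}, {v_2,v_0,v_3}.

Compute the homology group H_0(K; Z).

Fix the vertex order v_0 < v_1 < v_2 < v_3 < v_4 and write every simplex with vertices in increasing order. Then dim K = 2 and the simplices of K are:

  0-simplices (5): [v_0], [v_1], [v_2], [v_3], [v_4]
  1-simplices (10): [v_0,v_1], [v_0,v_2], [v_0,v_3], [v_0,v_4], [v_1,v_2], [v_1,v_3], [v_1,v_4], [v_2,v_3], [v_2,v_4], [v_3,v_4]
  2-simplices (5): [v_0,v_1,v_3], [v_0,v_2,v_3], [v_0,v_2,v_4], [v_1,v_2,v_4], [v_1,v_3,v_4]

so the chain groups are C_0 ≅ Z^5, C_1 ≅ Z^10, C_2 ≅ Z^5.

The boundary map ∂_1: C_1 → C_0 maps an edge to its endpoints' difference, ∂[p,q] = q − p. For instance
  ∂[v_0,v_1] = [v_1] − [v_0].
This gives a 5×10 integer matrix of rank 4; reducing to Smith normal form yields diagonal entries (1,1,1,1).

∂_2: C_2 → C_1 sends each 2-simplex [p,q,r] to [q,r] − [p,r] + [p,q]. For instance
  ∂[v_0,v_2,v_4] = [v_2,v_4] − [v_0,v_4] + [v_0,v_2],
  ∂[v_1,v_2,v_4] = [v_2,v_4] − [v_1,v_4] + [v_1,v_2].
This gives a 10×5 integer matrix of rank 5; reducing to Smith normal form yields diagonal entries (1,1,1,1,1).

Computing H_k = (kernel of ∂_k) / (image of ∂_{k+1}):

  H_0: rank C_0 − rank ∂_1 = 5 − 4 = 1, and the invariant factors of ∂_1 are all 1, so H_0 = Z.

H_0 = Z.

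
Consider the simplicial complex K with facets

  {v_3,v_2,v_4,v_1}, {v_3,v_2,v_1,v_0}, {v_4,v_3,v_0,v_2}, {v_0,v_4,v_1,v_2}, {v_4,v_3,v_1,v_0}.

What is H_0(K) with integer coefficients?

We work with the vertex ordering v_0 < v_1 < v_2 < v_3 < v_4. The simplices of K, each written with vertices in increasing order, are:

  0-simplices (5): [v_0], [v_1], [v_2], [v_3], [v_4]
  1-simplices (10): [v_0,v_1], [v_0,v_2], [v_0,v_3], [v_0,v_4], [v_1,v_2], [v_1,v_3], [v_1,v_4], [v_2,v_3], [v_2,v_4], [v_3,v_4]
  2-simplices (10): [v_0,v_1,v_2], [v_0,v_1,v_3], [v_0,v_1,v_4], [v_0,v_2,v_3], [v_0,v_2,v_4], [v_0,v_3,v_4], [v_1,v_2,v_3], [v_1,v_2,v_4], [v_1,v_3,v_4], [v_2,v_3,v_4]
  3-simplices (5): [v_0,v_1,v_2,v_3], [v_0,v_1,v_2,v_4], [v_0,v_1,v_3,v_4], [v_0,v_2,v_3,v_4], [v_1,v_2,v_3,v_4]

giving chain groups C_0 ≅ Z^5, C_1 ≅ Z^10, C_2 ≅ Z^10, C_3 ≅ Z^5.

The boundary map ∂_1: C_1 → C_0 sends each edge [p,q] (with p < q) to q − p. For instance
  ∂[v_1,v_4] = [v_4] − [v_1].
The 5×10 boundary matrix has rank 4 and Smith normal form diag(1,1,1,1).

The boundary map ∂_2: C_2 → C_1 acts by ∂[p,q,r] = [q,r] − [p,r] + [p,q]. For instance
  ∂[v_0,v_2,v_3] = [v_2,v_3] − [v_0,v_3] + [v_0,v_2],
  ∂[v_0,v_3,v_4] = [v_3,v_4] − [v_0,v_4] + [v_0,v_3].
As a 10×10 matrix over Z this has rank 6, with invariant factors (1,1,1,1,1,1).

Boundary ∂_3: C_3 → C_2 sends each 3-simplex σ to the alternating sum Σ_i (−1)^i (σ with its i-th vertex removed). For instance
  ∂[v_1,v_2,v_3,v_4] = [v_2,v_3,v_4] − [v_1,v_3,v_4] + [v_1,v_2,v_4] − [v_1,v_2,v_3],
  ∂[v_0,v_1,v_3,v_4] = [v_1,v_3,v_4] − [v_0,v_3,v_4] + [v_0,v_1,v_4] − [v_0,v_1,v_3].
This gives a 10×5 integer matrix of rank 4; reducing to Smith normal form yields diagonal entries (1,1,1,1).

Reading off H_k = ker ∂_k / im ∂_{k+1}:

  H_0: rank C_0 − rank ∂_1 = 5 − 4 = 1, and the invariant factors of ∂_1 are all 1, so H_0 ≅ Z.

(K is a triangulation of the 3-sphere S^3.)

H_0 ≅ Z.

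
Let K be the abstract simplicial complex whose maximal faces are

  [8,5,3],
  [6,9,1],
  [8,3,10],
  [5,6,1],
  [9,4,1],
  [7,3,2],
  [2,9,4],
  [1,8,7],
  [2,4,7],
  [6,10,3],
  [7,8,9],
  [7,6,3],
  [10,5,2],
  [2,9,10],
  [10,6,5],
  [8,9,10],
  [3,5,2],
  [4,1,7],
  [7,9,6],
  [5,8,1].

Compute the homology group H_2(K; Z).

H_2 = 0.

Order the vertices as 1 < 2 < 3 < 4 < 5 < 6 < 7 < 8 < 9 < 10. Listing each simplex with vertices in this order, K has dimension 2 with simplices:

  0-simplices (10): [1], [2], [3], [4], [5], [6], [7], [8], [9], [10]
  1-simplices (30): (30 of them)
  2-simplices (20): (20 of them)

Hence C_0 ≅ Z^10, C_1 ≅ Z^30, C_2 ≅ Z^20.

∂_1: C_1 → C_0 sends each edge [p,q] (with p < q) to q − p. For instance
  ∂[2,10] = [10] − [2].
The resulting 10×30 matrix has rank 9, and its Smith normal form has invariant factors (1,1,1,1,1,1,1,1,1).

The boundary map ∂_2: C_2 → C_1 maps a triangle to the signed sum of its edges. For instance
  ∂[1,5,6] = [5,6] − [1,6] + [1,5],
  ∂[1,6,9] = [6,9] − [1,9] + [1,6].
The 30×20 boundary matrix has rank 20 and Smith normal form diag(1,1,1,1,1,1,1,1,1,1,1,1,1,1,1,1,1,1,1,2).

Computing H_k = (kernel of ∂_k) / (image of ∂_{k+1}):

  H_2: rank ker ∂_2 − rank ∂_3 = (20 − 20) − 0 = 0, and there is no ∂_3, so H_2 = 0.

(K is a triangulation of the Klein bottle.)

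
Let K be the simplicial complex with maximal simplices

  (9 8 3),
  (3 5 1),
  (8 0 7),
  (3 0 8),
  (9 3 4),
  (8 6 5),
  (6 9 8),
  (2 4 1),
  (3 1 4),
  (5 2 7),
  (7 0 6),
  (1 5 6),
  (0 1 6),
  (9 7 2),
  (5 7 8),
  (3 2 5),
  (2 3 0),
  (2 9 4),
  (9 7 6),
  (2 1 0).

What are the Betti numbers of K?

b_0 = 1, b_1 = 1, b_2 = 0.

K has 10 vertices, 30 edges, 20 triangles.
rank ∂_0 = 0, rank ∂_1 = 9 ⇒ b_0 = 10 − 0 − 9 = 1; all invariant factors of ∂_1 are 1 so no torsion. So H_0 ≅ Z.
rank ∂_1 = 9, rank ∂_2 = 20 ⇒ b_1 = 30 − 9 − 20 = 1; ∂_2 has invariant factor(s) [2] giving torsion. So H_1 ≅ Z ⊕ Z_2.
rank ∂_2 = 20, rank ∂_3 = 0 ⇒ b_2 = 20 − 20 − 0 = 0. So H_2 ≅ 0.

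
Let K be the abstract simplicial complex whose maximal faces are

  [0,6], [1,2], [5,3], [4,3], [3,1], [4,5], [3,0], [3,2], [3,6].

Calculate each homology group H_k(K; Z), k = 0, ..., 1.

Order the vertices as 0 < 1 < 2 < 3 < 4 < 5 < 6. Listing each simplex with vertices in this order, K has dimension 1 with simplices:

  0-simplices (7): [0], [1], [2], [3], [4], [5], [6]
  1-simplices (9): [0,3], [0,6], [1,2], [1,3], [2,3], [3,4], [3,5], [3,6], [4,5]

giving chain groups C_0 ≅ Z^7, C_1 ≅ Z^9.

Boundary ∂_1: C_1 → C_0 maps an edge to its endpoints' difference, ∂[p,q] = q − p. For instance
  ∂[3,5] = [5] − [3].
This gives a 7×9 integer matrix of rank 6; reducing to Smith normal form yields diagonal entries (1,1,1,1,1,1).

From H_k ≅ ker(∂_k) / im(∂_{k+1}) we obtain:

  H_0: rank C_0 − rank ∂_1 = 7 − 6 = 1, and the invariant factors of ∂_1 are all 1, so H_0 ≅ Z.
  H_1: rank ker ∂_1 − rank ∂_2 = (9 − 6) − 0 = 3, and there is no ∂_2, so H_1 ≅ Z^3.

As a check, the Euler characteristic is 7 − 9 = -2, which agrees with 1 − 3 = -2.

H_0 = Z,  H_1 = Z^3.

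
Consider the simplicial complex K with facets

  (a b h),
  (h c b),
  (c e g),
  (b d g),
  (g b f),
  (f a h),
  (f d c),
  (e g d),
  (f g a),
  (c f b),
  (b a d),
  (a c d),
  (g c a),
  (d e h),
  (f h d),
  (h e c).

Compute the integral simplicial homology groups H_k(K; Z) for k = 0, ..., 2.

Fix the vertex order a < b < c < d < e < f < g < h and write every simplex with vertices in increasing order. Then dim K = 2 and the simplices of K are:

  0-simplices (8): a, b, c, d, e, f, g, h
  1-simplices (24): ab, ac, ad, af, ag, ah, bc, bd, bf, bg, bh, cd, ce, cf, cg, ch, de, df, dg, dh, eg, eh, fg, fh
  2-simplices (16): abd, abh, acd, acg, afg, afh, bcf, bch, bdg, bfg, cdf, ceg, ceh, deg, deh, dfh

so the chain groups are C_0 ≅ Z^8, C_1 ≅ Z^24, C_2 ≅ Z^16.

Boundary ∂_1: C_1 → C_0 maps an edge to its endpoints' difference, ∂[p,q] = q − p. For instance
  ∂cd = d − c.
This gives a 8×24 integer matrix of rank 7; reducing to Smith normal form yields diagonal entries (1,1,1,1,1,1,1).

∂_2: C_2 → C_1 acts by ∂[p,q,r] = [q,r] − [p,r] + [p,q]. For instance
  ∂cdf = df − cf + cd,
  ∂bfg = fg − bg + bf.
This gives a 24×16 integer matrix of rank 15; reducing to Smith normal form yields diagonal entries (1,1,1,1,1,1,1,1,1,1,1,1,1,1,1).

Computing H_k = (kernel of ∂_k) / (image of ∂_{k+1}):

  H_0: rank C_0 − rank ∂_1 = 8 − 7 = 1, and the invariant factors of ∂_1 are all 1, so H_0 ≅ Z.
  H_1: rank ker ∂_1 − rank ∂_2 = (24 − 7) − 15 = 2, and the invariant factors of ∂_2 are all 1, so H_1 ≅ Z^2.
  H_2: rank ker ∂_2 − rank ∂_3 = (16 − 15) − 0 = 1, and there is no ∂_3, so H_2 ≅ Z.

(K is a triangulation of the torus T^2.)

H_0 ≅ Z,  H_1 ≅ Z^2,  H_2 ≅ Z.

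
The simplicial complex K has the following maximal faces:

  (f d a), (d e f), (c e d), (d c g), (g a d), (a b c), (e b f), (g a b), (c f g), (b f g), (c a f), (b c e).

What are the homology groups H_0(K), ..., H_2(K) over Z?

K has 7 vertices, 18 edges, 12 triangles.
rank ∂_0 = 0, rank ∂_1 = 6 ⇒ b_0 = 7 − 0 − 6 = 1; all invariant factors of ∂_1 are 1 so no torsion. So H_0 ≅ Z.
rank ∂_1 = 6, rank ∂_2 = 12 ⇒ b_1 = 18 − 6 − 12 = 0; ∂_2 has invariant factor(s) [2] giving torsion. So H_1 ≅ Z/2.
rank ∂_2 = 12, rank ∂_3 = 0 ⇒ b_2 = 12 − 12 − 0 = 0. So H_2 ≅ 0.

H_0 ≅ Z,  H_1 ≅ Z/2,  H_2 = 0.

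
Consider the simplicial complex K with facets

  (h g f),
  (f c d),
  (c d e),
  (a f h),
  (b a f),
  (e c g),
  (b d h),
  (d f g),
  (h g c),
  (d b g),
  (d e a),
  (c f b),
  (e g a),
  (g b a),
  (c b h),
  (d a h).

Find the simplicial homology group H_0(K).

H_0 ≅ Z.

Fix the vertex order a < b < c < d < e < f < g < h and write every simplex with vertices in increasing order. Then dim K = 2 and the simplices of K are:

  0-simplices (8): a, b, c, d, e, f, g, h
  1-simplices (24): ab, ad, ae, af, ag, ah, bc, bd, bf, bg, bh, cd, ce, cf, cg, ch, de, df, dg, dh, eg, fg, fh, gh
  2-simplices (16): abf, abg, ade, adh, aeg, afh, bcf, bch, bdg, bdh, cde, cdf, ceg, cgh, dfg, fgh

so the chain groups are C_0 ≅ Z^8, C_1 ≅ Z^24, C_2 ≅ Z^16.

The boundary map ∂_1: C_1 → C_0 sends each edge [p,q] (with p < q) to q − p. For instance
  ∂ae = e − a.
The 8×24 boundary matrix has rank 7 and Smith normal form diag(1,1,1,1,1,1,1).

∂_2: C_2 → C_1 maps a triangle to the signed sum of its edges. For instance
  ∂cde = de − ce + cd,
  ∂cgh = gh − ch + cg.
The resulting 24×16 matrix has rank 15, and its Smith normal form has invariant factors (1,1,1,1,1,1,1,1,1,1,1,1,1,1,1).

Reading off H_k = ker ∂_k / im ∂_{k+1}:

  H_0: rank C_0 − rank ∂_1 = 8 − 7 = 1, and the invariant factors of ∂_1 are all 1, so H_0 ≅ Z.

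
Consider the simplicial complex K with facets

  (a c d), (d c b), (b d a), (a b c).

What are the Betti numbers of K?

b_0 = 1, b_1 = 0, b_2 = 1.

Fix the vertex order a < b < c < d and write every simplex with vertices in increasing order. Then dim K = 2 and the simplices of K are:

  0-simplices (4): a, b, c, d
  1-simplices (6): ab, ac, ad, bc, bd, cd
  2-simplices (4): abc, abd, acd, bcd

so the chain groups are C_0 ≅ Z^4, C_1 ≅ Z^6, C_2 ≅ Z^4.

∂_1: C_1 → C_0 is given by ∂[p,q] = [q] − [p].
The resulting 4×6 matrix has rank 3, and its Smith normal form has invariant factors (1,1,1).

∂_2: C_2 → C_1 sends each 2-simplex [p,q,r] to [q,r] − [p,r] + [p,q]. For instance
  ∂abc = bc − ac + ab,
  ∂abd = bd − ad + ab.
The resulting 6×4 matrix has rank 3, and its Smith normal form has invariant factors (1,1,1).

Computing H_k = (kernel of ∂_k) / (image of ∂_{k+1}):

  H_0: rank C_0 − rank ∂_1 = 4 − 3 = 1, and the invariant factors of ∂_1 are all 1, so H_0 = Z.
  H_1: rank ker ∂_1 − rank ∂_2 = (6 − 3) − 3 = 0, and the invariant factors of ∂_2 are all 1, so H_1 = 0.
  H_2: rank ker ∂_2 − rank ∂_3 = (4 − 3) − 0 = 1, and there is no ∂_3, so H_2 = Z.

As a check, the Euler characteristic is 4 − 6 + 4 = 2, which agrees with 1 − 0 + 1 = 2.

Hence the Betti numbers are b_0 = 1, b_1 = 0, b_2 = 1.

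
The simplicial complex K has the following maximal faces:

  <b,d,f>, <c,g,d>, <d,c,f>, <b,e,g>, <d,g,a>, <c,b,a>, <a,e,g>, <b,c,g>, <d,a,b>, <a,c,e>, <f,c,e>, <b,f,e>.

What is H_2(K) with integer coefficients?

Take the total order a < b < c < d < e < f < g on the vertex set. Then K (dimension 2) consists of the simplices:

  0-simplices (7): a, b, c, d, e, f, g
  1-simplices (18): ab, ac, ad, ae, ag, bc, bd, be, bf, bg, cd, ce, cf, cg, df, dg, ef, eg
  2-simplices (12): abc, abd, ace, adg, aeg, bcg, bdf, bef, beg, cdf, cdg, cef

Hence C_0 ≅ Z^7, C_1 ≅ Z^18, C_2 ≅ Z^12.

Boundary ∂_1: C_1 → C_0 sends each edge [p,q] (with p < q) to q − p. For instance
  ∂ae = e − a.
The 7×18 boundary matrix has rank 6 and Smith normal form diag(1,1,1,1,1,1).

The boundary map ∂_2: C_2 → C_1 acts by ∂[p,q,r] = [q,r] − [p,r] + [p,q]. For instance
  ∂adg = dg − ag + ad,
  ∂ace = ce − ae + ac.
This gives a 18×12 integer matrix of rank 12; reducing to Smith normal form yields diagonal entries (1,1,1,1,1,1,1,1,1,1,1,2).

From H_k ≅ ker(∂_k) / im(∂_{k+1}) we obtain:

  H_2: rank ker ∂_2 − rank ∂_3 = (12 − 12) − 0 = 0, and there is no ∂_3, so H_2 = 0.

H_2 ≅ 0.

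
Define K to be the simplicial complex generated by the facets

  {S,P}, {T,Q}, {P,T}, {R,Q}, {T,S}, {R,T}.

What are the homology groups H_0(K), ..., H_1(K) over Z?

H_0 = Z,  H_1 = Z^2.

We work with the vertex ordering P < Q < R < S < T. The simplices of K, each written with vertices in increasing order, are:

  0-simplices (5): P, Q, R, S, T
  1-simplices (6): PS, PT, QR, QT, RT, ST

so the chain groups are C_0 ≅ Z^5, C_1 ≅ Z^6.

∂_1: C_1 → C_0 is given by ∂[p,q] = [q] − [p]. For instance
  ∂RT = T − R.
The 5×6 boundary matrix has rank 4 and Smith normal form diag(1,1,1,1).

Now H_k = ker ∂_k / im ∂_{k+1}, so:

  H_0: rank C_0 − rank ∂_1 = 5 − 4 = 1, and the invariant factors of ∂_1 are all 1, so H_0 ≅ Z.
  H_1: rank ker ∂_1 − rank ∂_2 = (6 − 4) − 0 = 2, and there is no ∂_2, so H_1 ≅ Z^2.

(K is a triangulation of a wedge of 2 circles.)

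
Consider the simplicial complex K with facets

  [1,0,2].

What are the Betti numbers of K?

K has 3 vertices, 3 edges, 1 triangle.
rank ∂_0 = 0, rank ∂_1 = 2 ⇒ b_0 = 3 − 0 − 2 = 1; all invariant factors of ∂_1 are 1 so no torsion. So H_0 = Z.
rank ∂_1 = 2, rank ∂_2 = 1 ⇒ b_1 = 3 − 2 − 1 = 0; all invariant factors of ∂_2 are 1 so no torsion. So H_1 = 0.
rank ∂_2 = 1, rank ∂_3 = 0 ⇒ b_2 = 1 − 1 − 0 = 0. So H_2 = 0.

b_0 = 1, b_1 = 0, b_2 = 0.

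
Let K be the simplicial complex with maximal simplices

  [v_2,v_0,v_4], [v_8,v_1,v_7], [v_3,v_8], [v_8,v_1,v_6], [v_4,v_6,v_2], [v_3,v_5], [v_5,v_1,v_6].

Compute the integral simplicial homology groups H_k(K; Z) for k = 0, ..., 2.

H_0 ≅ Z,  H_1 ≅ Z,  H_2 = 0.

Fix the vertex order v_0 < v_1 < v_2 < v_3 < v_4 < v_5 < v_6 < v_7 < v_8 and write every simplex with vertices in increasing order. Then dim K = 2 and the simplices of K are:

  0-simplices (9): [v_0], [v_1], [v_2], [v_3], [v_4], [v_5], [v_6], [v_7], [v_8]
  1-simplices (14): [v_0,v_2], [v_0,v_4], [v_1,v_5], [v_1,v_6], [v_1,v_7], [v_1,v_8], [v_2,v_4], [v_2,v_6], [v_3,v_5], [v_3,v_8], [v_4,v_6], [v_5,v_6], [v_6,v_8], [v_7,v_8]
  2-simplices (5): [v_0,v_2,v_4], [v_1,v_5,v_6], [v_1,v_6,v_8], [v_1,v_7,v_8], [v_2,v_4,v_6]

so the chain groups are C_0 ≅ Z^9, C_1 ≅ Z^14, C_2 ≅ Z^5.

∂_1: C_1 → C_0 maps an edge to its endpoints' difference, ∂[p,q] = q − p. For instance
  ∂[v_1,v_5] = [v_5] − [v_1].
The 9×14 boundary matrix has rank 8 and Smith normal form diag(1,1,1,1,1,1,1,1).

The boundary map ∂_2: C_2 → C_1 acts by ∂[p,q,r] = [q,r] − [p,r] + [p,q]. For instance
  ∂[v_1,v_5,v_6] = [v_5,v_6] − [v_1,v_6] + [v_1,v_5],
  ∂[v_0,v_2,v_4] = [v_2,v_4] − [v_0,v_4] + [v_0,v_2].
This gives a 14×5 integer matrix of rank 5; reducing to Smith normal form yields diagonal entries (1,1,1,1,1).

Now H_k = ker ∂_k / im ∂_{k+1}, so:

  H_0: rank C_0 − rank ∂_1 = 9 − 8 = 1, and the invariant factors of ∂_1 are all 1, so H_0 ≅ Z.
  H_1: rank ker ∂_1 − rank ∂_2 = (14 − 8) − 5 = 1, and the invariant factors of ∂_2 are all 1, so H_1 ≅ Z.
  H_2: rank ker ∂_2 − rank ∂_3 = (5 − 5) − 0 = 0, and there is no ∂_3, so H_2 ≅ 0.

As a check, the Euler characteristic is 9 − 14 + 5 = 0, which agrees with 1 − 1 + 0 = 0.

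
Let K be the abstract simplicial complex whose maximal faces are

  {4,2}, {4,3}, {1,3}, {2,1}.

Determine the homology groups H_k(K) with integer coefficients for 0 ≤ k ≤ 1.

H_0 = Z,  H_1 = Z.

We work with the vertex ordering 1 < 2 < 3 < 4. The simplices of K, each written with vertices in increasing order, are:

  0-simplices (4): [1], [2], [3], [4]
  1-simplices (4): [1,2], [1,3], [2,4], [3,4]

so the chain groups are C_0 ≅ Z^4, C_1 ≅ Z^4.

Boundary ∂_1: C_1 → C_0 is given by ∂[p,q] = [q] − [p].
The 4×4 boundary matrix has rank 3 and Smith normal form diag(1,1,1).

Computing H_k = (kernel of ∂_k) / (image of ∂_{k+1}):

  H_0: rank C_0 − rank ∂_1 = 4 − 3 = 1, and the invariant factors of ∂_1 are all 1, so H_0 = Z.
  H_1: rank ker ∂_1 − rank ∂_2 = (4 − 3) − 0 = 1, and there is no ∂_2, so H_1 = Z.

As a check, the Euler characteristic is 4 − 4 = 0, which agrees with 1 − 1 = 0.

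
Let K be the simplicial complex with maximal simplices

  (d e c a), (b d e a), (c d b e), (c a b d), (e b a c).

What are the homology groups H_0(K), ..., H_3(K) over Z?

Take the total order a < b < c < d < e on the vertex set. Then K (dimension 3) consists of the simplices:

  0-simplices (5): a, b, c, d, e
  1-simplices (10): ab, ac, ad, ae, bc, bd, be, cd, ce, de
  2-simplices (10): abc, abd, abe, acd, ace, ade, bcd, bce, bde, cde
  3-simplices (5): abcd, abce, abde, acde, bcde

so the chain groups are C_0 ≅ Z^5, C_1 ≅ Z^10, C_2 ≅ Z^10, C_3 ≅ Z^5.

∂_1: C_1 → C_0 maps an edge to its endpoints' difference, ∂[p,q] = q − p. For instance
  ∂bd = d − b.
As a 5×10 matrix over Z this has rank 4, with invariant factors (1,1,1,1).

∂_2: C_2 → C_1 acts by ∂[p,q,r] = [q,r] − [p,r] + [p,q]. For instance
  ∂abc = bc − ac + ab,
  ∂cde = de − ce + cd.
As a 10×10 matrix over Z this has rank 6, with invariant factors (1,1,1,1,1,1).

The boundary map ∂_3: C_3 → C_2 sends each 3-simplex σ to the alternating sum Σ_i (−1)^i (σ with its i-th vertex removed). For instance
  ∂bcde = cde − bde + bce − bcd,
  ∂abce = bce − ace + abe − abc.
As a 10×5 matrix over Z this has rank 4, with invariant factors (1,1,1,1).

Computing H_k = (kernel of ∂_k) / (image of ∂_{k+1}):

  H_0: rank C_0 − rank ∂_1 = 5 − 4 = 1, and the invariant factors of ∂_1 are all 1, so H_0 = Z.
  H_1: rank ker ∂_1 − rank ∂_2 = (10 − 4) − 6 = 0, and the invariant factors of ∂_2 are all 1, so H_1 = 0.
  H_2: rank ker ∂_2 − rank ∂_3 = (10 − 6) − 4 = 0, and the invariant factors of ∂_3 are all 1, so H_2 = 0.
  H_3: rank ker ∂_3 − rank ∂_4 = (5 − 4) − 0 = 1, and there is no ∂_4, so H_3 = Z.

H_0 = Z,  H_1 = 0,  H_2 = 0,  H_3 = Z.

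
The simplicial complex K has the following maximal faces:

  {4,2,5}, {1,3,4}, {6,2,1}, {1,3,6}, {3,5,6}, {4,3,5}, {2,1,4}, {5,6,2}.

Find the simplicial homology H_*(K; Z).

Take the total order 1 < 2 < 3 < 4 < 5 < 6 on the vertex set. Then K (dimension 2) consists of the simplices:

  0-simplices (6): [1], [2], [3], [4], [5], [6]
  1-simplices (12): [1,2], [1,3], [1,4], [1,6], [2,4], [2,5], [2,6], [3,4], [3,5], [3,6], [4,5], [5,6]
  2-simplices (8): [1,2,4], [1,2,6], [1,3,4], [1,3,6], [2,4,5], [2,5,6], [3,4,5], [3,5,6]

giving chain groups C_0 ≅ Z^6, C_1 ≅ Z^12, C_2 ≅ Z^8.

Boundary ∂_1: C_1 → C_0 is given by ∂[p,q] = [q] − [p]. For instance
  ∂[1,6] = [6] − [1].
The resulting 6×12 matrix has rank 5, and its Smith normal form has invariant factors (1,1,1,1,1).

The boundary map ∂_2: C_2 → C_1 acts by ∂[p,q,r] = [q,r] − [p,r] + [p,q]. For instance
  ∂[1,2,4] = [2,4] − [1,4] + [1,2],
  ∂[3,4,5] = [4,5] − [3,5] + [3,4].
This gives a 12×8 integer matrix of rank 7; reducing to Smith normal form yields diagonal entries (1,1,1,1,1,1,1).

Now H_k = ker ∂_k / im ∂_{k+1}, so:

  H_0: rank C_0 − rank ∂_1 = 6 − 5 = 1, and the invariant factors of ∂_1 are all 1, so H_0 = Z.
  H_1: rank ker ∂_1 − rank ∂_2 = (12 − 5) − 7 = 0, and the invariant factors of ∂_2 are all 1, so H_1 = 0.
  H_2: rank ker ∂_2 − rank ∂_3 = (8 − 7) − 0 = 1, and there is no ∂_3, so H_2 = Z.

As a check, the Euler characteristic is 6 − 12 + 8 = 2, which agrees with 1 − 0 + 1 = 2.
(K is a triangulation of the 2-sphere S^2.)

H_0 = Z,  H_1 = 0,  H_2 = Z.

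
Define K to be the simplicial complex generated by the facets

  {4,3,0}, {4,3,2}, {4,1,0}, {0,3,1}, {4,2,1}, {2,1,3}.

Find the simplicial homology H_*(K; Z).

Order the vertices as 0 < 1 < 2 < 3 < 4. Listing each simplex with vertices in this order, K has dimension 2 with simplices:

  0-simplices (5): [0], [1], [2], [3], [4]
  1-simplices (9): [0,1], [0,3], [0,4], [1,2], [1,3], [1,4], [2,3], [2,4], [3,4]
  2-simplices (6): [0,1,3], [0,1,4], [0,3,4], [1,2,3], [1,2,4], [2,3,4]

giving chain groups C_0 ≅ Z^5, C_1 ≅ Z^9, C_2 ≅ Z^6.

Boundary ∂_1: C_1 → C_0 is given by ∂[p,q] = [q] − [p].
The 5×9 boundary matrix has rank 4 and Smith normal form diag(1,1,1,1).

Boundary ∂_2: C_2 → C_1 acts by ∂[p,q,r] = [q,r] − [p,r] + [p,q]. For instance
  ∂[2,3,4] = [3,4] − [2,4] + [2,3],
  ∂[1,2,4] = [2,4] − [1,4] + [1,2].
The 9×6 boundary matrix has rank 5 and Smith normal form diag(1,1,1,1,1).

Computing H_k = (kernel of ∂_k) / (image of ∂_{k+1}):

  H_0: rank C_0 − rank ∂_1 = 5 − 4 = 1, and the invariant factors of ∂_1 are all 1, so H_0 ≅ Z.
  H_1: rank ker ∂_1 − rank ∂_2 = (9 − 4) − 5 = 0, and the invariant factors of ∂_2 are all 1, so H_1 ≅ 0.
  H_2: rank ker ∂_2 − rank ∂_3 = (6 − 5) − 0 = 1, and there is no ∂_3, so H_2 ≅ Z.

(K is a triangulation of the 2-sphere S^2.)

H_0 ≅ Z,  H_1 = 0,  H_2 ≅ Z.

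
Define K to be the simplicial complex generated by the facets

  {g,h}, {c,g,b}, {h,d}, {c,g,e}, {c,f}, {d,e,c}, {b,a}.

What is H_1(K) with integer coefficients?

H_1 ≅ Z.

Fix the vertex order a < b < c < d < e < f < g < h and write every simplex with vertices in increasing order. Then dim K = 2 and the simplices of K are:

  0-simplices (8): a, b, c, d, e, f, g, h
  1-simplices (11): ab, bc, bg, cd, ce, cf, cg, de, dh, eg, gh
  2-simplices (3): bcg, cde, ceg

giving chain groups C_0 ≅ Z^8, C_1 ≅ Z^11, C_2 ≅ Z^3.

Boundary ∂_1: C_1 → C_0 is given by ∂[p,q] = [q] − [p].
As a 8×11 matrix over Z this has rank 7, with invariant factors (1,1,1,1,1,1,1).

∂_2: C_2 → C_1 acts by ∂[p,q,r] = [q,r] − [p,r] + [p,q]. For instance
  ∂bcg = cg − bg + bc,
  ∂ceg = eg − cg + ce.
The resulting 11×3 matrix has rank 3, and its Smith normal form has invariant factors (1,1,1).

Computing H_k = (kernel of ∂_k) / (image of ∂_{k+1}):

  H_1: rank ker ∂_1 − rank ∂_2 = (11 − 7) − 3 = 1, and the invariant factors of ∂_2 are all 1, so H_1 ≅ Z.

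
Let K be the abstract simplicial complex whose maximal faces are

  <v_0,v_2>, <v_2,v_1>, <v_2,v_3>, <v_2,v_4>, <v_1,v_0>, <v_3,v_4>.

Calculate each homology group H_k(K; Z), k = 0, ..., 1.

We work with the vertex ordering v_0 < v_1 < v_2 < v_3 < v_4. The simplices of K, each written with vertices in increasing order, are:

  0-simplices (5): [v_0], [v_1], [v_2], [v_3], [v_4]
  1-simplices (6): [v_0,v_1], [v_0,v_2], [v_1,v_2], [v_2,v_3], [v_2,v_4], [v_3,v_4]

Hence C_0 ≅ Z^5, C_1 ≅ Z^6.

∂_1: C_1 → C_0 maps an edge to its endpoints' difference, ∂[p,q] = q − p. For instance
  ∂[v_2,v_3] = [v_3] − [v_2].
The 5×6 boundary matrix has rank 4 and Smith normal form diag(1,1,1,1).

Computing H_k = (kernel of ∂_k) / (image of ∂_{k+1}):

  H_0: rank C_0 − rank ∂_1 = 5 − 4 = 1, and the invariant factors of ∂_1 are all 1, so H_0 ≅ Z.
  H_1: rank ker ∂_1 − rank ∂_2 = (6 − 4) − 0 = 2, and there is no ∂_2, so H_1 ≅ Z^2.

As a check, the Euler characteristic is 5 − 6 = -1, which agrees with 1 − 2 = -1.

H_0 ≅ Z,  H_1 ≅ Z^2.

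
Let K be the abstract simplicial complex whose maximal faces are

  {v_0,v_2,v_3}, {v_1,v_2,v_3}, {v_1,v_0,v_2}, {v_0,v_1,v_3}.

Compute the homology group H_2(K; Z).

H_2 ≅ Z.

We work with the vertex ordering v_0 < v_1 < v_2 < v_3. The simplices of K, each written with vertices in increasing order, are:

  0-simplices (4): [v_0], [v_1], [v_2], [v_3]
  1-simplices (6): [v_0,v_1], [v_0,v_2], [v_0,v_3], [v_1,v_2], [v_1,v_3], [v_2,v_3]
  2-simplices (4): [v_0,v_1,v_2], [v_0,v_1,v_3], [v_0,v_2,v_3], [v_1,v_2,v_3]

giving chain groups C_0 ≅ Z^4, C_1 ≅ Z^6, C_2 ≅ Z^4.

The boundary map ∂_1: C_1 → C_0 maps an edge to its endpoints' difference, ∂[p,q] = q − p.
The resulting 4×6 matrix has rank 3, and its Smith normal form has invariant factors (1,1,1).

Boundary ∂_2: C_2 → C_1 sends each 2-simplex [p,q,r] to [q,r] − [p,r] + [p,q]. For instance
  ∂[v_0,v_1,v_2] = [v_1,v_2] − [v_0,v_2] + [v_0,v_1],
  ∂[v_1,v_2,v_3] = [v_2,v_3] − [v_1,v_3] + [v_1,v_2].
This gives a 6×4 integer matrix of rank 3; reducing to Smith normal form yields diagonal entries (1,1,1).

Reading off H_k = ker ∂_k / im ∂_{k+1}:

  H_2: rank ker ∂_2 − rank ∂_3 = (4 − 3) − 0 = 1, and there is no ∂_3, so H_2 ≅ Z.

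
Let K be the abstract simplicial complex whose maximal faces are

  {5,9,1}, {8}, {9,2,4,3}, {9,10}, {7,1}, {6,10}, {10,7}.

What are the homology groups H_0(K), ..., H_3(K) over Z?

H_0 = Z^2,  H_1 = Z,  H_2 = 0,  H_3 = 0.

Order the vertices as 1 < 2 < 3 < 4 < 5 < 6 < 7 < 8 < 9 < 10. Listing each simplex with vertices in this order, K has dimension 3 with simplices:

  0-simplices (10): [1], [2], [3], [4], [5], [6], [7], [8], [9], [10]
  1-simplices (13): [1,5], [1,7], [1,9], [2,3], [2,4], [2,9], [3,4], [3,9], [4,9], [5,9], [6,10], [7,10], [9,10]
  2-simplices (5): [1,5,9], [2,3,4], [2,3,9], [2,4,9], [3,4,9]
  3-simplices (1): [2,3,4,9]

so the chain groups are C_0 ≅ Z^10, C_1 ≅ Z^13, C_2 ≅ Z^5, C_3 ≅ Z^1.

The boundary map ∂_1: C_1 → C_0 maps an edge to its endpoints' difference, ∂[p,q] = q − p.
The resulting 10×13 matrix has rank 8, and its Smith normal form has invariant factors (1,1,1,1,1,1,1,1).

Boundary ∂_2: C_2 → C_1 acts by ∂[p,q,r] = [q,r] − [p,r] + [p,q]. For instance
  ∂[2,3,4] = [3,4] − [2,4] + [2,3],
  ∂[2,4,9] = [4,9] − [2,9] + [2,4].
This gives a 13×5 integer matrix of rank 4; reducing to Smith normal form yields diagonal entries (1,1,1,1).

The boundary map ∂_3: C_3 → C_2 sends each 3-simplex σ to the alternating sum Σ_i (−1)^i (σ with its i-th vertex removed). For instance
  ∂[2,3,4,9] = [3,4,9] − [2,4,9] + [2,3,9] − [2,3,4].
This gives a 5×1 integer matrix of rank 1; reducing to Smith normal form yields diagonal entries (1).

Computing H_k = (kernel of ∂_k) / (image of ∂_{k+1}):

  H_0: rank C_0 − rank ∂_1 = 10 − 8 = 2, and the invariant factors of ∂_1 are all 1, so H_0 ≅ Z^2.
  H_1: rank ker ∂_1 − rank ∂_2 = (13 − 8) − 4 = 1, and the invariant factors of ∂_2 are all 1, so H_1 ≅ Z.
  H_2: rank ker ∂_2 − rank ∂_3 = (5 − 4) − 1 = 0, and the invariant factors of ∂_3 are all 1, so H_2 ≅ 0.
  H_3: rank ker ∂_3 − rank ∂_4 = (1 − 1) − 0 = 0, and there is no ∂_4, so H_3 ≅ 0.

As a check, the Euler characteristic is 10 − 13 + 5 − 1 = 1, which agrees with 2 − 1 + 0 − 0 = 1.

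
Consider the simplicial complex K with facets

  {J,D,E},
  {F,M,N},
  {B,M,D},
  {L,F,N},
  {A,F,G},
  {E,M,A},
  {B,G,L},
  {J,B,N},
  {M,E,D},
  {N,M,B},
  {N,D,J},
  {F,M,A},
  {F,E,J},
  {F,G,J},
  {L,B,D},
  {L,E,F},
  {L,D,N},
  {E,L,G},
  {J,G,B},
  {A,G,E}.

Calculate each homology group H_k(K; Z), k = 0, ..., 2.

K has 10 vertices, 30 edges, 20 triangles.
rank ∂_0 = 0, rank ∂_1 = 9 ⇒ b_0 = 10 − 0 − 9 = 1; all invariant factors of ∂_1 are 1 so no torsion. So H_0 ≅ Z.
rank ∂_1 = 9, rank ∂_2 = 20 ⇒ b_1 = 30 − 9 − 20 = 1; ∂_2 has invariant factor(s) [2] giving torsion. So H_1 ≅ Z ⊕ Z/2.
rank ∂_2 = 20, rank ∂_3 = 0 ⇒ b_2 = 20 − 20 − 0 = 0. So H_2 ≅ 0.

H_0 = Z,  H_1 = Z ⊕ Z/2,  H_2 = 0.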